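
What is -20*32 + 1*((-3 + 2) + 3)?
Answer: -638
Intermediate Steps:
-20*32 + 1*((-3 + 2) + 3) = -640 + 1*(-1 + 3) = -640 + 1*2 = -640 + 2 = -638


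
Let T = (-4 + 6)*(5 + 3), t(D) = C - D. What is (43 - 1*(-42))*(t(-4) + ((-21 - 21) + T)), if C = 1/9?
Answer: -16745/9 ≈ -1860.6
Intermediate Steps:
C = ⅑ (C = 1*(⅑) = ⅑ ≈ 0.11111)
t(D) = ⅑ - D
T = 16 (T = 2*8 = 16)
(43 - 1*(-42))*(t(-4) + ((-21 - 21) + T)) = (43 - 1*(-42))*((⅑ - 1*(-4)) + ((-21 - 21) + 16)) = (43 + 42)*((⅑ + 4) + (-42 + 16)) = 85*(37/9 - 26) = 85*(-197/9) = -16745/9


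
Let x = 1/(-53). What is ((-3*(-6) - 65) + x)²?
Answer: 6210064/2809 ≈ 2210.8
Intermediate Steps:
x = -1/53 ≈ -0.018868
((-3*(-6) - 65) + x)² = ((-3*(-6) - 65) - 1/53)² = ((18 - 65) - 1/53)² = (-47 - 1/53)² = (-2492/53)² = 6210064/2809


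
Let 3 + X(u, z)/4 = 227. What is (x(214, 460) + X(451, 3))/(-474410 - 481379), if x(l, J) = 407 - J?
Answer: -843/955789 ≈ -0.00088199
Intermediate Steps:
X(u, z) = 896 (X(u, z) = -12 + 4*227 = -12 + 908 = 896)
(x(214, 460) + X(451, 3))/(-474410 - 481379) = ((407 - 1*460) + 896)/(-474410 - 481379) = ((407 - 460) + 896)/(-955789) = (-53 + 896)*(-1/955789) = 843*(-1/955789) = -843/955789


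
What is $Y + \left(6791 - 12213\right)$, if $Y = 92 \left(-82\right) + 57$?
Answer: $-12909$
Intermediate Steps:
$Y = -7487$ ($Y = -7544 + 57 = -7487$)
$Y + \left(6791 - 12213\right) = -7487 + \left(6791 - 12213\right) = -7487 - 5422 = -12909$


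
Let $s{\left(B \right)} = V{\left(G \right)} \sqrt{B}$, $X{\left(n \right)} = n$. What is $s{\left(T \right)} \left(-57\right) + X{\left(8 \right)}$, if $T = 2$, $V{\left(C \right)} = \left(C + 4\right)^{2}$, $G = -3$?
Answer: $8 - 57 \sqrt{2} \approx -72.61$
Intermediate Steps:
$V{\left(C \right)} = \left(4 + C\right)^{2}$
$s{\left(B \right)} = \sqrt{B}$ ($s{\left(B \right)} = \left(4 - 3\right)^{2} \sqrt{B} = 1^{2} \sqrt{B} = 1 \sqrt{B} = \sqrt{B}$)
$s{\left(T \right)} \left(-57\right) + X{\left(8 \right)} = \sqrt{2} \left(-57\right) + 8 = - 57 \sqrt{2} + 8 = 8 - 57 \sqrt{2}$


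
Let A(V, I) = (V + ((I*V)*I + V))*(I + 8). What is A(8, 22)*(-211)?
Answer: -24611040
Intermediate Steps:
A(V, I) = (8 + I)*(2*V + V*I**2) (A(V, I) = (V + (V*I**2 + V))*(8 + I) = (V + (V + V*I**2))*(8 + I) = (2*V + V*I**2)*(8 + I) = (8 + I)*(2*V + V*I**2))
A(8, 22)*(-211) = (8*(16 + 22**3 + 2*22 + 8*22**2))*(-211) = (8*(16 + 10648 + 44 + 8*484))*(-211) = (8*(16 + 10648 + 44 + 3872))*(-211) = (8*14580)*(-211) = 116640*(-211) = -24611040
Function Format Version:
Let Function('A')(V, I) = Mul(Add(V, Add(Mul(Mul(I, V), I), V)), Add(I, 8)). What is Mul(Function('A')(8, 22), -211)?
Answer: -24611040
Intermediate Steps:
Function('A')(V, I) = Mul(Add(8, I), Add(Mul(2, V), Mul(V, Pow(I, 2)))) (Function('A')(V, I) = Mul(Add(V, Add(Mul(V, Pow(I, 2)), V)), Add(8, I)) = Mul(Add(V, Add(V, Mul(V, Pow(I, 2)))), Add(8, I)) = Mul(Add(Mul(2, V), Mul(V, Pow(I, 2))), Add(8, I)) = Mul(Add(8, I), Add(Mul(2, V), Mul(V, Pow(I, 2)))))
Mul(Function('A')(8, 22), -211) = Mul(Mul(8, Add(16, Pow(22, 3), Mul(2, 22), Mul(8, Pow(22, 2)))), -211) = Mul(Mul(8, Add(16, 10648, 44, Mul(8, 484))), -211) = Mul(Mul(8, Add(16, 10648, 44, 3872)), -211) = Mul(Mul(8, 14580), -211) = Mul(116640, -211) = -24611040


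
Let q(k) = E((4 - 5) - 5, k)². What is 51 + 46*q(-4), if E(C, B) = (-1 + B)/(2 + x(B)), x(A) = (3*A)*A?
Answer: 2573/50 ≈ 51.460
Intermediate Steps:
x(A) = 3*A²
E(C, B) = (-1 + B)/(2 + 3*B²)
q(k) = (-1 + k)²/(2 + 3*k²)² (q(k) = ((-1 + k)/(2 + 3*k²))² = (-1 + k)²/(2 + 3*k²)²)
51 + 46*q(-4) = 51 + 46*((-1 - 4)²/(2 + 3*(-4)²)²) = 51 + 46*((-5)²/(2 + 3*16)²) = 51 + 46*(25/(2 + 48)²) = 51 + 46*(25/50²) = 51 + 46*(25*(1/2500)) = 51 + 46*(1/100) = 51 + 23/50 = 2573/50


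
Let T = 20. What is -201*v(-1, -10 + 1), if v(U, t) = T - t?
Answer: -5829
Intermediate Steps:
v(U, t) = 20 - t
-201*v(-1, -10 + 1) = -201*(20 - (-10 + 1)) = -201*(20 - 1*(-9)) = -201*(20 + 9) = -201*29 = -5829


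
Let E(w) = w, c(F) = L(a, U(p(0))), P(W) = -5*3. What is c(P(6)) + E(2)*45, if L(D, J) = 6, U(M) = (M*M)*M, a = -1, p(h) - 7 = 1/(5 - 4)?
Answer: 96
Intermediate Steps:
P(W) = -15
p(h) = 8 (p(h) = 7 + 1/(5 - 4) = 7 + 1/1 = 7 + 1 = 8)
U(M) = M**3 (U(M) = M**2*M = M**3)
c(F) = 6
c(P(6)) + E(2)*45 = 6 + 2*45 = 6 + 90 = 96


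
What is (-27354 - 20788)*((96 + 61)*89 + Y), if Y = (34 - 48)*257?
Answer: -499473250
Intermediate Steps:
Y = -3598 (Y = -14*257 = -3598)
(-27354 - 20788)*((96 + 61)*89 + Y) = (-27354 - 20788)*((96 + 61)*89 - 3598) = -48142*(157*89 - 3598) = -48142*(13973 - 3598) = -48142*10375 = -499473250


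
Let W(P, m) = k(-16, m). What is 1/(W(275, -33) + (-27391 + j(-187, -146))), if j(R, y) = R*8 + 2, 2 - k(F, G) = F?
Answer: -1/28867 ≈ -3.4642e-5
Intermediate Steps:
k(F, G) = 2 - F
j(R, y) = 2 + 8*R (j(R, y) = 8*R + 2 = 2 + 8*R)
W(P, m) = 18 (W(P, m) = 2 - 1*(-16) = 2 + 16 = 18)
1/(W(275, -33) + (-27391 + j(-187, -146))) = 1/(18 + (-27391 + (2 + 8*(-187)))) = 1/(18 + (-27391 + (2 - 1496))) = 1/(18 + (-27391 - 1494)) = 1/(18 - 28885) = 1/(-28867) = -1/28867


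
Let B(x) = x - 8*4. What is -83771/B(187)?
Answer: -83771/155 ≈ -540.46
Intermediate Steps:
B(x) = -32 + x (B(x) = x - 32 = -32 + x)
-83771/B(187) = -83771/(-32 + 187) = -83771/155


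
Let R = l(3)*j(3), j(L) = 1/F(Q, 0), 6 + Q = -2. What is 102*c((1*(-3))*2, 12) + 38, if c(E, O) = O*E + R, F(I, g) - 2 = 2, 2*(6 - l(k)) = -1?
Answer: -28561/4 ≈ -7140.3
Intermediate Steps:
Q = -8 (Q = -6 - 2 = -8)
l(k) = 13/2 (l(k) = 6 - ½*(-1) = 6 + ½ = 13/2)
F(I, g) = 4 (F(I, g) = 2 + 2 = 4)
j(L) = ¼ (j(L) = 1/4 = ¼)
R = 13/8 (R = (13/2)*(¼) = 13/8 ≈ 1.6250)
c(E, O) = 13/8 + E*O (c(E, O) = O*E + 13/8 = E*O + 13/8 = 13/8 + E*O)
102*c((1*(-3))*2, 12) + 38 = 102*(13/8 + ((1*(-3))*2)*12) + 38 = 102*(13/8 - 3*2*12) + 38 = 102*(13/8 - 6*12) + 38 = 102*(13/8 - 72) + 38 = 102*(-563/8) + 38 = -28713/4 + 38 = -28561/4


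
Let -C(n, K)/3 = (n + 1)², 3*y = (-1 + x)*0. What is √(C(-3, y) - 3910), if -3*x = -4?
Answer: I*√3922 ≈ 62.626*I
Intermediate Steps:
x = 4/3 (x = -⅓*(-4) = 4/3 ≈ 1.3333)
y = 0 (y = ((-1 + 4/3)*0)/3 = ((⅓)*0)/3 = (⅓)*0 = 0)
C(n, K) = -3*(1 + n)² (C(n, K) = -3*(n + 1)² = -3*(1 + n)²)
√(C(-3, y) - 3910) = √(-3*(1 - 3)² - 3910) = √(-3*(-2)² - 3910) = √(-3*4 - 3910) = √(-12 - 3910) = √(-3922) = I*√3922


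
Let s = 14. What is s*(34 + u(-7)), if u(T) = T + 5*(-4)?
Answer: 98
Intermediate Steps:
u(T) = -20 + T (u(T) = T - 20 = -20 + T)
s*(34 + u(-7)) = 14*(34 + (-20 - 7)) = 14*(34 - 27) = 14*7 = 98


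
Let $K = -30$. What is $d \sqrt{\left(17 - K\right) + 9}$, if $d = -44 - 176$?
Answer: $- 440 \sqrt{14} \approx -1646.3$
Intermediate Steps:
$d = -220$
$d \sqrt{\left(17 - K\right) + 9} = - 220 \sqrt{\left(17 - -30\right) + 9} = - 220 \sqrt{\left(17 + 30\right) + 9} = - 220 \sqrt{47 + 9} = - 220 \sqrt{56} = - 220 \cdot 2 \sqrt{14} = - 440 \sqrt{14}$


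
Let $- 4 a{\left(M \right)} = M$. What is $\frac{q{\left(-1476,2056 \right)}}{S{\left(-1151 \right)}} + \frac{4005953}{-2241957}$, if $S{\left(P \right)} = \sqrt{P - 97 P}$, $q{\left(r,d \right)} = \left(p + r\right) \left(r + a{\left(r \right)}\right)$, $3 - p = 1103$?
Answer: $- \frac{4005953}{2241957} + \frac{118818 \sqrt{6906}}{1151} \approx 8576.9$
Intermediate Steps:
$p = -1100$ ($p = 3 - 1103 = -1100$)
$a{\left(M \right)} = - \frac{M}{4}$
$q{\left(r,d \right)} = \frac{3 r \left(-1100 + r\right)}{4}$ ($q{\left(r,d \right)} = \left(-1100 + r\right) \left(r - \frac{r}{4}\right) = \left(-1100 + r\right) \frac{3 r}{4} = \frac{3 r \left(-1100 + r\right)}{4}$)
$S{\left(P \right)} = 4 \sqrt{6} \sqrt{- P}$ ($S{\left(P \right)} = \sqrt{- 96 P} = 4 \sqrt{6} \sqrt{- P}$)
$\frac{q{\left(-1476,2056 \right)}}{S{\left(-1151 \right)}} + \frac{4005953}{-2241957} = \frac{\frac{3}{4} \left(-1476\right) \left(-1100 - 1476\right)}{4 \sqrt{6} \sqrt{\left(-1\right) \left(-1151\right)}} + \frac{4005953}{-2241957} = \frac{\frac{3}{4} \left(-1476\right) \left(-2576\right)}{4 \sqrt{6} \sqrt{1151}} + 4005953 \left(- \frac{1}{2241957}\right) = \frac{2851632}{4 \sqrt{6906}} - \frac{4005953}{2241957} = 2851632 \frac{\sqrt{6906}}{27624} - \frac{4005953}{2241957} = \frac{118818 \sqrt{6906}}{1151} - \frac{4005953}{2241957} = - \frac{4005953}{2241957} + \frac{118818 \sqrt{6906}}{1151}$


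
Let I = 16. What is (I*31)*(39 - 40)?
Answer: -496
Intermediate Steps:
(I*31)*(39 - 40) = (16*31)*(39 - 40) = 496*(-1) = -496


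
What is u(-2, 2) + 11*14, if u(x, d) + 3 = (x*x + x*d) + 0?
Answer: 151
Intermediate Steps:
u(x, d) = -3 + x**2 + d*x (u(x, d) = -3 + ((x*x + x*d) + 0) = -3 + ((x**2 + d*x) + 0) = -3 + (x**2 + d*x) = -3 + x**2 + d*x)
u(-2, 2) + 11*14 = (-3 + (-2)**2 + 2*(-2)) + 11*14 = (-3 + 4 - 4) + 154 = -3 + 154 = 151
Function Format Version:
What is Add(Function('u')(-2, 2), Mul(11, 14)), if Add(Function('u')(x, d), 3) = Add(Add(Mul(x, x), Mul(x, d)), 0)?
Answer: 151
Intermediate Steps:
Function('u')(x, d) = Add(-3, Pow(x, 2), Mul(d, x)) (Function('u')(x, d) = Add(-3, Add(Add(Mul(x, x), Mul(x, d)), 0)) = Add(-3, Add(Add(Pow(x, 2), Mul(d, x)), 0)) = Add(-3, Add(Pow(x, 2), Mul(d, x))) = Add(-3, Pow(x, 2), Mul(d, x)))
Add(Function('u')(-2, 2), Mul(11, 14)) = Add(Add(-3, Pow(-2, 2), Mul(2, -2)), Mul(11, 14)) = Add(Add(-3, 4, -4), 154) = Add(-3, 154) = 151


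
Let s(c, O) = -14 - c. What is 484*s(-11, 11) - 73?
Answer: -1525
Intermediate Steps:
484*s(-11, 11) - 73 = 484*(-14 - 1*(-11)) - 73 = 484*(-14 + 11) - 73 = 484*(-3) - 73 = -1452 - 73 = -1525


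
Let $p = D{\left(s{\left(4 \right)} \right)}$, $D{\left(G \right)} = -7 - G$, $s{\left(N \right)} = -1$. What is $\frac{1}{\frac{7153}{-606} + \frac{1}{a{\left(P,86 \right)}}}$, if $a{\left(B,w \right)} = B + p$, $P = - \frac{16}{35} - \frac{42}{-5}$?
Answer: $- \frac{20604}{232597} \approx -0.088582$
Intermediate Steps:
$P = \frac{278}{35}$ ($P = \left(-16\right) \frac{1}{35} - - \frac{42}{5} = - \frac{16}{35} + \frac{42}{5} = \frac{278}{35} \approx 7.9429$)
$p = -6$ ($p = -7 - -1 = -7 + 1 = -6$)
$a{\left(B,w \right)} = -6 + B$ ($a{\left(B,w \right)} = B - 6 = -6 + B$)
$\frac{1}{\frac{7153}{-606} + \frac{1}{a{\left(P,86 \right)}}} = \frac{1}{\frac{7153}{-606} + \frac{1}{-6 + \frac{278}{35}}} = \frac{1}{7153 \left(- \frac{1}{606}\right) + \frac{1}{\frac{68}{35}}} = \frac{1}{- \frac{7153}{606} + \frac{35}{68}} = \frac{1}{- \frac{232597}{20604}} = - \frac{20604}{232597}$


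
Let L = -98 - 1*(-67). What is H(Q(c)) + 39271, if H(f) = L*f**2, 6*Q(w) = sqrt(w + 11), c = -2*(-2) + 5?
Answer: 353284/9 ≈ 39254.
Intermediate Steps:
c = 9 (c = 4 + 5 = 9)
Q(w) = sqrt(11 + w)/6 (Q(w) = sqrt(w + 11)/6 = sqrt(11 + w)/6)
L = -31 (L = -98 + 67 = -31)
H(f) = -31*f**2
H(Q(c)) + 39271 = -31*(sqrt(11 + 9)/6)**2 + 39271 = -31*(sqrt(20)/6)**2 + 39271 = -31*((2*sqrt(5))/6)**2 + 39271 = -31*(sqrt(5)/3)**2 + 39271 = -31*5/9 + 39271 = -155/9 + 39271 = 353284/9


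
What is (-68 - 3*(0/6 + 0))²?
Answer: 4624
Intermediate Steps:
(-68 - 3*(0/6 + 0))² = (-68 - 3*(0*(⅙) + 0))² = (-68 - 3*(0 + 0))² = (-68 - 3*0)² = (-68 + 0)² = (-68)² = 4624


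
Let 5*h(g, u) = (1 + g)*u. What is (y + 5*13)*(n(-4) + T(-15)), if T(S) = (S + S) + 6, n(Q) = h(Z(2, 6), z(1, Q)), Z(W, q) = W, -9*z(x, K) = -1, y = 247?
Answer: -37336/5 ≈ -7467.2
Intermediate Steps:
z(x, K) = 1/9 (z(x, K) = -1/9*(-1) = 1/9)
h(g, u) = u*(1 + g)/5 (h(g, u) = ((1 + g)*u)/5 = (u*(1 + g))/5 = u*(1 + g)/5)
n(Q) = 1/15 (n(Q) = (1/5)*(1/9)*(1 + 2) = (1/5)*(1/9)*3 = 1/15)
T(S) = 6 + 2*S (T(S) = 2*S + 6 = 6 + 2*S)
(y + 5*13)*(n(-4) + T(-15)) = (247 + 5*13)*(1/15 + (6 + 2*(-15))) = (247 + 65)*(1/15 + (6 - 30)) = 312*(1/15 - 24) = 312*(-359/15) = -37336/5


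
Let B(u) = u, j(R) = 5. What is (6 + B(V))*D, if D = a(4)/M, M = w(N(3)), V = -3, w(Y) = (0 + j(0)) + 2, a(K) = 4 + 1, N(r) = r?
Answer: 15/7 ≈ 2.1429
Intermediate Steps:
a(K) = 5
w(Y) = 7 (w(Y) = (0 + 5) + 2 = 5 + 2 = 7)
M = 7
D = 5/7 ≈ 0.71429
(6 + B(V))*D = (6 - 3)*(5/7) = 3*(5/7) = 15/7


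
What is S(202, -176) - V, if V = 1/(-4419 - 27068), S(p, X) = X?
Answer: -5541711/31487 ≈ -176.00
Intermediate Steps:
V = -1/31487 (V = 1/(-31487) = -1/31487 ≈ -3.1759e-5)
S(202, -176) - V = -176 - 1*(-1/31487) = -176 + 1/31487 = -5541711/31487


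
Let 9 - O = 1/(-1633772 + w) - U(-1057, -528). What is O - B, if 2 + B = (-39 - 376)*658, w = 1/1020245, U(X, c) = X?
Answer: 453422582591967581/1666847714139 ≈ 2.7202e+5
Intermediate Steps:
w = 1/1020245 ≈ 9.8016e-7
B = -273072 (B = -2 + (-39 - 376)*658 = -2 - 415*658 = -2 - 273070 = -273072)
O = -1746856403397427/1666847714139 (O = 9 - (1/(-1633772 + 1/1020245) - 1*(-1057)) = 9 - (1/(-1666847714139/1020245) + 1057) = 9 - (-1020245/1666847714139 + 1057) = 9 - 1*1761858032824678/1666847714139 = 9 - 1761858032824678/1666847714139 = -1746856403397427/1666847714139 ≈ -1048.0)
O - B = -1746856403397427/1666847714139 - 1*(-273072) = -1746856403397427/1666847714139 + 273072 = 453422582591967581/1666847714139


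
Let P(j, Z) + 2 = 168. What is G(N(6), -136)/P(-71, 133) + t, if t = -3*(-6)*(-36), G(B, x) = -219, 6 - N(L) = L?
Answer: -107787/166 ≈ -649.32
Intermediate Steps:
P(j, Z) = 166 (P(j, Z) = -2 + 168 = 166)
N(L) = 6 - L
t = -648 (t = 18*(-36) = -648)
G(N(6), -136)/P(-71, 133) + t = -219/166 - 648 = -107787/166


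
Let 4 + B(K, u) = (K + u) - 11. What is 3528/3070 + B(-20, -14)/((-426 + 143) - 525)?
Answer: 1500527/1240280 ≈ 1.2098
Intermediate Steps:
B(K, u) = -15 + K + u (B(K, u) = -4 + ((K + u) - 11) = -4 + (-11 + K + u) = -15 + K + u)
3528/3070 + B(-20, -14)/((-426 + 143) - 525) = 3528/3070 + (-15 - 20 - 14)/((-426 + 143) - 525) = 3528*(1/3070) - 49/(-283 - 525) = 1764/1535 - 49/(-808) = 1764/1535 - 49*(-1/808) = 1764/1535 + 49/808 = 1500527/1240280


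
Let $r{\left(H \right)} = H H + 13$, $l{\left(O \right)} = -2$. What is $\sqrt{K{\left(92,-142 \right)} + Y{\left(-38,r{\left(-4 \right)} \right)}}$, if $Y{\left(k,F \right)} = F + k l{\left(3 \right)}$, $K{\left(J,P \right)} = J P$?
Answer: $i \sqrt{12959} \approx 113.84 i$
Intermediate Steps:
$r{\left(H \right)} = 13 + H^{2}$ ($r{\left(H \right)} = H^{2} + 13 = 13 + H^{2}$)
$Y{\left(k,F \right)} = F - 2 k$ ($Y{\left(k,F \right)} = F + k \left(-2\right) = F - 2 k$)
$\sqrt{K{\left(92,-142 \right)} + Y{\left(-38,r{\left(-4 \right)} \right)}} = \sqrt{92 \left(-142\right) + \left(\left(13 + \left(-4\right)^{2}\right) - -76\right)} = \sqrt{-13064 + \left(\left(13 + 16\right) + 76\right)} = \sqrt{-13064 + \left(29 + 76\right)} = \sqrt{-13064 + 105} = \sqrt{-12959} = i \sqrt{12959}$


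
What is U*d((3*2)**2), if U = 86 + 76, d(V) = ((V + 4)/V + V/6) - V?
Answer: -4680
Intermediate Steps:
d(V) = -5*V/6 + (4 + V)/V (d(V) = ((4 + V)/V + V*(1/6)) - V = ((4 + V)/V + V/6) - V = (V/6 + (4 + V)/V) - V = -5*V/6 + (4 + V)/V)
U = 162
U*d((3*2)**2) = 162*(1 + 4/((3*2)**2) - 5*(3*2)**2/6) = 162*(1 + 4/(6**2) - 5/6*6**2) = 162*(1 + 4/36 - 5/6*36) = 162*(1 + 4*(1/36) - 30) = 162*(1 + 1/9 - 30) = 162*(-260/9) = -4680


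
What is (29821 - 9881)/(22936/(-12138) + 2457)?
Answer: 24203172/2980013 ≈ 8.1218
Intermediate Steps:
(29821 - 9881)/(22936/(-12138) + 2457) = 19940/(22936*(-1/12138) + 2457) = 19940/(-11468/6069 + 2457) = 19940/(14900065/6069) = 19940*(6069/14900065) = 24203172/2980013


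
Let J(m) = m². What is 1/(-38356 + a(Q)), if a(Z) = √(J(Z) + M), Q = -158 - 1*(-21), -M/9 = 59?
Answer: -19178/735582249 - √18238/1471164498 ≈ -2.6164e-5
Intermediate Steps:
M = -531 (M = -9*59 = -531)
Q = -137 (Q = -158 + 21 = -137)
a(Z) = √(-531 + Z²) (a(Z) = √(Z² - 531) = √(-531 + Z²))
1/(-38356 + a(Q)) = 1/(-38356 + √(-531 + (-137)²)) = 1/(-38356 + √(-531 + 18769)) = 1/(-38356 + √18238)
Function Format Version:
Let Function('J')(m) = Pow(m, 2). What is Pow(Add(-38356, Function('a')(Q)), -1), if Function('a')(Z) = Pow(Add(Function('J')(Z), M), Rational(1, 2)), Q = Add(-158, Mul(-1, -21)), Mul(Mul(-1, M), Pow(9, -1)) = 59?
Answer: Add(Rational(-19178, 735582249), Mul(Rational(-1, 1471164498), Pow(18238, Rational(1, 2)))) ≈ -2.6164e-5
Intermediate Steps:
M = -531 (M = Mul(-9, 59) = -531)
Q = -137 (Q = Add(-158, 21) = -137)
Function('a')(Z) = Pow(Add(-531, Pow(Z, 2)), Rational(1, 2)) (Function('a')(Z) = Pow(Add(Pow(Z, 2), -531), Rational(1, 2)) = Pow(Add(-531, Pow(Z, 2)), Rational(1, 2)))
Pow(Add(-38356, Function('a')(Q)), -1) = Pow(Add(-38356, Pow(Add(-531, Pow(-137, 2)), Rational(1, 2))), -1) = Pow(Add(-38356, Pow(Add(-531, 18769), Rational(1, 2))), -1) = Pow(Add(-38356, Pow(18238, Rational(1, 2))), -1)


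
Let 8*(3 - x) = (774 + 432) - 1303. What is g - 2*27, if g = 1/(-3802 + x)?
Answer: -1635938/30295 ≈ -54.000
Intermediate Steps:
x = 121/8 (x = 3 - ((774 + 432) - 1303)/8 = 3 - (1206 - 1303)/8 = 3 - ⅛*(-97) = 3 + 97/8 = 121/8 ≈ 15.125)
g = -8/30295 (g = 1/(-3802 + 121/8) = 1/(-30295/8) = -8/30295 ≈ -0.00026407)
g - 2*27 = -8/30295 - 2*27 = -8/30295 - 54 = -1635938/30295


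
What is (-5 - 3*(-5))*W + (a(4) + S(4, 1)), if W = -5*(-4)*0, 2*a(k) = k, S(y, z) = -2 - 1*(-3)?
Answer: 3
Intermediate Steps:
S(y, z) = 1 (S(y, z) = -2 + 3 = 1)
a(k) = k/2
W = 0 (W = 20*0 = 0)
(-5 - 3*(-5))*W + (a(4) + S(4, 1)) = (-5 - 3*(-5))*0 + ((½)*4 + 1) = (-5 + 15)*0 + (2 + 1) = 10*0 + 3 = 0 + 3 = 3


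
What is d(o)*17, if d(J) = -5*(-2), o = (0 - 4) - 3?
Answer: 170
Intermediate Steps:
o = -7 (o = -4 - 3 = -7)
d(J) = 10
d(o)*17 = 10*17 = 170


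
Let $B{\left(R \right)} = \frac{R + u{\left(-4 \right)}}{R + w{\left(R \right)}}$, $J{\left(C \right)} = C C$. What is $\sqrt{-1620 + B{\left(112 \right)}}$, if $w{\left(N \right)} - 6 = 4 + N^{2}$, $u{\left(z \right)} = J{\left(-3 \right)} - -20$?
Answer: $\frac{i \sqrt{28876761646}}{4222} \approx 40.249 i$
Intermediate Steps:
$J{\left(C \right)} = C^{2}$
$u{\left(z \right)} = 29$ ($u{\left(z \right)} = \left(-3\right)^{2} - -20 = 9 + 20 = 29$)
$w{\left(N \right)} = 10 + N^{2}$ ($w{\left(N \right)} = 6 + \left(4 + N^{2}\right) = 10 + N^{2}$)
$B{\left(R \right)} = \frac{29 + R}{10 + R + R^{2}}$ ($B{\left(R \right)} = \frac{R + 29}{R + \left(10 + R^{2}\right)} = \frac{29 + R}{10 + R + R^{2}}$)
$\sqrt{-1620 + B{\left(112 \right)}} = \sqrt{-1620 + \frac{29 + 112}{10 + 112 + 112^{2}}} = \sqrt{-1620 + \frac{1}{10 + 112 + 12544} \cdot 141} = \sqrt{-1620 + \frac{1}{12666} \cdot 141} = \sqrt{-1620 + \frac{47}{4222}} = \sqrt{- \frac{6839593}{4222}} = \frac{i \sqrt{28876761646}}{4222}$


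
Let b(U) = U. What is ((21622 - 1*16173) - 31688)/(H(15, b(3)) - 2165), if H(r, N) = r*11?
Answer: 26239/2000 ≈ 13.120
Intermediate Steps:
H(r, N) = 11*r
((21622 - 1*16173) - 31688)/(H(15, b(3)) - 2165) = ((21622 - 1*16173) - 31688)/(11*15 - 2165) = ((21622 - 16173) - 31688)/(165 - 2165) = (5449 - 31688)/(-2000) = -26239*(-1/2000) = 26239/2000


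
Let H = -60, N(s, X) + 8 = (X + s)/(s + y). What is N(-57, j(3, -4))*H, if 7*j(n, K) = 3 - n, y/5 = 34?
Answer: 57660/113 ≈ 510.27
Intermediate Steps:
y = 170 (y = 5*34 = 170)
j(n, K) = 3/7 - n/7 (j(n, K) = (3 - n)/7 = 3/7 - n/7)
N(s, X) = -8 + (X + s)/(170 + s) (N(s, X) = -8 + (X + s)/(s + 170) = -8 + (X + s)/(170 + s))
N(-57, j(3, -4))*H = ((-1360 + (3/7 - 1/7*3) - 7*(-57))/(170 - 57))*(-60) = ((-1360 + (3/7 - 3/7) + 399)/113)*(-60) = ((-1360 + 0 + 399)/113)*(-60) = ((1/113)*(-961))*(-60) = -961/113*(-60) = 57660/113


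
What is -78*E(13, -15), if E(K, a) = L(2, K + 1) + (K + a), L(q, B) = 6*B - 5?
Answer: -6006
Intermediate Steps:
L(q, B) = -5 + 6*B
E(K, a) = 1 + a + 7*K (E(K, a) = (-5 + 6*(K + 1)) + (K + a) = (-5 + 6*(1 + K)) + (K + a) = (-5 + (6 + 6*K)) + (K + a) = (1 + 6*K) + (K + a) = 1 + a + 7*K)
-78*E(13, -15) = -78*(1 - 15 + 7*13) = -78*(1 - 15 + 91) = -78*77 = -6006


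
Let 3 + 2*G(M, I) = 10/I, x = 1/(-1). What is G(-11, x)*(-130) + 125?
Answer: 970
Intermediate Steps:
x = -1
G(M, I) = -3/2 + 5/I (G(M, I) = -3/2 + (10/I)/2 = -3/2 + 5/I)
G(-11, x)*(-130) + 125 = (-3/2 + 5/(-1))*(-130) + 125 = (-3/2 + 5*(-1))*(-130) + 125 = (-3/2 - 5)*(-130) + 125 = -13/2*(-130) + 125 = 845 + 125 = 970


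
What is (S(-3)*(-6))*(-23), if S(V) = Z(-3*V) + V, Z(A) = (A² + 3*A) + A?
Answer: 15732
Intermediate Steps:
Z(A) = A² + 4*A
S(V) = V - 3*V*(4 - 3*V) (S(V) = (-3*V)*(4 - 3*V) + V = -3*V*(4 - 3*V) + V = V - 3*V*(4 - 3*V))
(S(-3)*(-6))*(-23) = (-3*(-11 + 9*(-3))*(-6))*(-23) = (-3*(-11 - 27)*(-6))*(-23) = (-3*(-38)*(-6))*(-23) = (114*(-6))*(-23) = -684*(-23) = 15732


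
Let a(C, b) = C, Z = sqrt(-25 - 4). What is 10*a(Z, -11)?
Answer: 10*I*sqrt(29) ≈ 53.852*I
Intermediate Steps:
Z = I*sqrt(29) (Z = sqrt(-29) = I*sqrt(29) ≈ 5.3852*I)
10*a(Z, -11) = 10*(I*sqrt(29)) = 10*I*sqrt(29)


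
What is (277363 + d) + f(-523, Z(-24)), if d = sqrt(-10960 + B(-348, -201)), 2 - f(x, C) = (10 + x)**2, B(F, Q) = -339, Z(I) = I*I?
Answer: 14196 + I*sqrt(11299) ≈ 14196.0 + 106.3*I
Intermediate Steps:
Z(I) = I**2
f(x, C) = 2 - (10 + x)**2
d = I*sqrt(11299) (d = sqrt(-10960 - 339) = sqrt(-11299) = I*sqrt(11299) ≈ 106.3*I)
(277363 + d) + f(-523, Z(-24)) = (277363 + I*sqrt(11299)) + (2 - (10 - 523)**2) = (277363 + I*sqrt(11299)) + (2 - 1*(-513)**2) = (277363 + I*sqrt(11299)) + (2 - 1*263169) = (277363 + I*sqrt(11299)) + (2 - 263169) = (277363 + I*sqrt(11299)) - 263167 = 14196 + I*sqrt(11299)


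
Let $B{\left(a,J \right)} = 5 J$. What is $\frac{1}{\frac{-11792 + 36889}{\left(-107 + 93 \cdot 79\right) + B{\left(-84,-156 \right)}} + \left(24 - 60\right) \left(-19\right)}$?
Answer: $\frac{6460}{4443737} \approx 0.0014537$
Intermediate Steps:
$\frac{1}{\frac{-11792 + 36889}{\left(-107 + 93 \cdot 79\right) + B{\left(-84,-156 \right)}} + \left(24 - 60\right) \left(-19\right)} = \frac{1}{\frac{-11792 + 36889}{\left(-107 + 93 \cdot 79\right) + 5 \left(-156\right)} + \left(24 - 60\right) \left(-19\right)} = \frac{1}{\frac{25097}{\left(-107 + 7347\right) - 780} - -684} = \frac{1}{\frac{25097}{7240 - 780} + 684} = \frac{1}{\frac{25097}{6460} + 684} = \frac{1}{\frac{4443737}{6460}} = \frac{6460}{4443737}$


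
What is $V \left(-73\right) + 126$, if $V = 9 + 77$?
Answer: $-6152$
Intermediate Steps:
$V = 86$
$V \left(-73\right) + 126 = 86 \left(-73\right) + 126 = -6278 + 126 = -6152$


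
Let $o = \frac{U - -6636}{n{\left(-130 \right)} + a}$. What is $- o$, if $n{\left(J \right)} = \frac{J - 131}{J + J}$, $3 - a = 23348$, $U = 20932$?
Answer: $\frac{7167680}{6069439} \approx 1.1809$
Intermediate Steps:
$a = -23345$ ($a = 3 - 23348 = -23345$)
$n{\left(J \right)} = \frac{-131 + J}{2 J}$
$o = - \frac{7167680}{6069439}$ ($o = \frac{20932 - -6636}{\frac{-131 - 130}{2 \left(-130\right)} - 23345} = \frac{20932 + \left(6675 - 39\right)}{\frac{1}{2} \left(- \frac{1}{130}\right) \left(-261\right) - 23345} = \frac{20932 + 6636}{\frac{261}{260} - 23345} = \frac{27568}{- \frac{6069439}{260}} = 27568 \left(- \frac{260}{6069439}\right) = - \frac{7167680}{6069439} \approx -1.1809$)
$- o = \left(-1\right) \left(- \frac{7167680}{6069439}\right) = \frac{7167680}{6069439}$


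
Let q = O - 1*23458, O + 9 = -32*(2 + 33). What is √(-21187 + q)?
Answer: 3*I*√5086 ≈ 213.95*I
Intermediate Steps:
O = -1129 (O = -9 - 32*(2 + 33) = -9 - 32*35 = -9 - 1120 = -1129)
q = -24587 (q = -1129 - 1*23458 = -1129 - 23458 = -24587)
√(-21187 + q) = √(-21187 - 24587) = √(-45774) = 3*I*√5086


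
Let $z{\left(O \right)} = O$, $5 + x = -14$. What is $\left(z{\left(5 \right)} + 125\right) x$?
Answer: $-2470$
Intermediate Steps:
$x = -19$ ($x = -5 - 14 = -19$)
$\left(z{\left(5 \right)} + 125\right) x = \left(5 + 125\right) \left(-19\right) = 130 \left(-19\right) = -2470$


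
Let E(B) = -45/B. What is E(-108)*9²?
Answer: 135/4 ≈ 33.750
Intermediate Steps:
E(-108)*9² = -45/(-108)*9² = -45*(-1/108)*81 = (5/12)*81 = 135/4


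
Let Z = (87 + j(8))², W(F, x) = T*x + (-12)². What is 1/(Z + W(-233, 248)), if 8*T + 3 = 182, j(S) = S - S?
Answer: 1/13262 ≈ 7.5403e-5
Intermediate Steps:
j(S) = 0
T = 179/8 (T = -3/8 + (⅛)*182 = -3/8 + 91/4 = 179/8 ≈ 22.375)
W(F, x) = 144 + 179*x/8 (W(F, x) = 179*x/8 + (-12)² = 179*x/8 + 144 = 144 + 179*x/8)
Z = 7569 (Z = (87 + 0)² = 87² = 7569)
1/(Z + W(-233, 248)) = 1/(7569 + (144 + (179/8)*248)) = 1/(7569 + (144 + 5549)) = 1/(7569 + 5693) = 1/13262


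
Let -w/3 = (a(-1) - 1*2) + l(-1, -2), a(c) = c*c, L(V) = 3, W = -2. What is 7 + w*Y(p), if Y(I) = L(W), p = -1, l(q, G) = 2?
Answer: -2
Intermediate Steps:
a(c) = c²
Y(I) = 3
w = -3 (w = -3*(((-1)² - 1*2) + 2) = -3*((1 - 2) + 2) = -3*(-1 + 2) = -3*1 = -3)
7 + w*Y(p) = 7 - 3*3 = 7 - 9 = -2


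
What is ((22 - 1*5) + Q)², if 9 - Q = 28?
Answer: 4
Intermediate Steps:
Q = -19 (Q = 9 - 1*28 = 9 - 28 = -19)
((22 - 1*5) + Q)² = ((22 - 1*5) - 19)² = ((22 - 5) - 19)² = (17 - 19)² = (-2)² = 4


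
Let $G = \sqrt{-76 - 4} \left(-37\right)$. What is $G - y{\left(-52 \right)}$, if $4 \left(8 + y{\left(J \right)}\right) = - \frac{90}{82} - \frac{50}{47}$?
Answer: $\frac{65829}{7708} - 148 i \sqrt{5} \approx 8.5403 - 330.94 i$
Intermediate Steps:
$y{\left(J \right)} = - \frac{65829}{7708}$ ($y{\left(J \right)} = -8 + \frac{- \frac{90}{82} - \frac{50}{47}}{4} = -8 + \frac{\left(-90\right) \frac{1}{82} - \frac{50}{47}}{4} = -8 + \frac{- \frac{45}{41} - \frac{50}{47}}{4} = -8 + \frac{1}{4} \left(- \frac{4165}{1927}\right) = -8 - \frac{4165}{7708} = - \frac{65829}{7708}$)
$G = - 148 i \sqrt{5}$ ($G = \sqrt{-80} \left(-37\right) = 4 i \sqrt{5} \left(-37\right) = - 148 i \sqrt{5} \approx - 330.94 i$)
$G - y{\left(-52 \right)} = - 148 i \sqrt{5} - - \frac{65829}{7708} = - 148 i \sqrt{5} + \frac{65829}{7708} = \frac{65829}{7708} - 148 i \sqrt{5}$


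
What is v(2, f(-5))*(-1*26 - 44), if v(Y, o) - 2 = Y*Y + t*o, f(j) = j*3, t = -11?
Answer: -11970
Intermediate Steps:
f(j) = 3*j
v(Y, o) = 2 + Y² - 11*o (v(Y, o) = 2 + (Y*Y - 11*o) = 2 + (Y² - 11*o) = 2 + Y² - 11*o)
v(2, f(-5))*(-1*26 - 44) = (2 + 2² - 33*(-5))*(-1*26 - 44) = (2 + 4 - 11*(-15))*(-26 - 44) = (2 + 4 + 165)*(-70) = 171*(-70) = -11970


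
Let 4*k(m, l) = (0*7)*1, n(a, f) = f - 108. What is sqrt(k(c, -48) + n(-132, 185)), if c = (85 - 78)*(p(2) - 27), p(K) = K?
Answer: sqrt(77) ≈ 8.7750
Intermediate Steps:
n(a, f) = -108 + f
c = -175 (c = (85 - 78)*(2 - 27) = 7*(-25) = -175)
k(m, l) = 0 (k(m, l) = ((0*7)*1)/4 = (0*1)/4 = (1/4)*0 = 0)
sqrt(k(c, -48) + n(-132, 185)) = sqrt(0 + (-108 + 185)) = sqrt(0 + 77) = sqrt(77)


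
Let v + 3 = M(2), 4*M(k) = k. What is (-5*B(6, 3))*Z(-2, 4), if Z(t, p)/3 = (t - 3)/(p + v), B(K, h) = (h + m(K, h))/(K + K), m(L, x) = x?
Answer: 25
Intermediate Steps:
M(k) = k/4
v = -5/2 (v = -3 + (¼)*2 = -3 + ½ = -5/2 ≈ -2.5000)
B(K, h) = h/K (B(K, h) = (h + h)/(K + K) = (2*h)/((2*K)) = (2*h)*(1/(2*K)) = h/K)
Z(t, p) = 3*(-3 + t)/(-5/2 + p) (Z(t, p) = 3*((t - 3)/(p - 5/2)) = 3*((-3 + t)/(-5/2 + p)) = 3*(-3 + t)/(-5/2 + p))
(-5*B(6, 3))*Z(-2, 4) = (-15/6)*(6*(-3 - 2)/(-5 + 2*4)) = (-15/6)*(6*(-5)/(-5 + 8)) = (-5*½)*(6*(-5)/3) = -15*(-5)/3 = -5/2*(-10) = 25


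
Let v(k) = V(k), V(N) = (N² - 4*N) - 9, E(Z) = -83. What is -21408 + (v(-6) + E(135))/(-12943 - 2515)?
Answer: -165462416/7729 ≈ -21408.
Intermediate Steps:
V(N) = -9 + N² - 4*N
v(k) = -9 + k² - 4*k
-21408 + (v(-6) + E(135))/(-12943 - 2515) = -21408 + ((-9 + (-6)² - 4*(-6)) - 83)/(-12943 - 2515) = -21408 + ((-9 + 36 + 24) - 83)/(-15458) = -21408 + (51 - 83)*(-1/15458) = -21408 - 32*(-1/15458) = -21408 + 16/7729 = -165462416/7729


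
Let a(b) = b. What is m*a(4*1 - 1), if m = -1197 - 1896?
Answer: -9279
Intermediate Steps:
m = -3093
m*a(4*1 - 1) = -3093*(4*1 - 1) = -3093*(4 - 1) = -3093*3 = -9279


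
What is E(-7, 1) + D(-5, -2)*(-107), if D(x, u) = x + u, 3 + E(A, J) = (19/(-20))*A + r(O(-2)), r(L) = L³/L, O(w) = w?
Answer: 15133/20 ≈ 756.65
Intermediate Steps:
r(L) = L²
E(A, J) = 1 - 19*A/20 (E(A, J) = -3 + ((19/(-20))*A + (-2)²) = -3 + ((19*(-1/20))*A + 4) = -3 + (-19*A/20 + 4) = -3 + (4 - 19*A/20) = 1 - 19*A/20)
D(x, u) = u + x
E(-7, 1) + D(-5, -2)*(-107) = (1 - 19/20*(-7)) + (-2 - 5)*(-107) = (1 + 133/20) - 7*(-107) = 153/20 + 749 = 15133/20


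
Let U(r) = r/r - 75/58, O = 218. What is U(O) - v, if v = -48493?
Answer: 2812577/58 ≈ 48493.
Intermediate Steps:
U(r) = -17/58 (U(r) = 1 - 75*1/58 = 1 - 75/58 = -17/58)
U(O) - v = -17/58 - 1*(-48493) = -17/58 + 48493 = 2812577/58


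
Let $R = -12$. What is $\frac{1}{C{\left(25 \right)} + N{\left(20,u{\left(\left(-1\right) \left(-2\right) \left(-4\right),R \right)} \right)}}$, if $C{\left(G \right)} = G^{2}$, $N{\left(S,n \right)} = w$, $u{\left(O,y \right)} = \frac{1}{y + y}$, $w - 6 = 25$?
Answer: $\frac{1}{656} \approx 0.0015244$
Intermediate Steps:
$w = 31$ ($w = 6 + 25 = 31$)
$u{\left(O,y \right)} = \frac{1}{2 y}$
$N{\left(S,n \right)} = 31$
$\frac{1}{C{\left(25 \right)} + N{\left(20,u{\left(\left(-1\right) \left(-2\right) \left(-4\right),R \right)} \right)}} = \frac{1}{25^{2} + 31} = \frac{1}{625 + 31} = \frac{1}{656}$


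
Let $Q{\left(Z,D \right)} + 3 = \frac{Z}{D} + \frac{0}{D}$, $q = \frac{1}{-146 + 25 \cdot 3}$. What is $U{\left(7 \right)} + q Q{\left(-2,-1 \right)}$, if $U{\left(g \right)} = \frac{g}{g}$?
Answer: $\frac{72}{71} \approx 1.0141$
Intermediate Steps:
$q = - \frac{1}{71}$ ($q = \frac{1}{-146 + 75} = \frac{1}{-71} = - \frac{1}{71} \approx -0.014085$)
$Q{\left(Z,D \right)} = -3 + \frac{Z}{D}$ ($Q{\left(Z,D \right)} = -3 + \left(\frac{Z}{D} + \frac{0}{D}\right) = -3 + \left(\frac{Z}{D} + 0\right) = -3 + \frac{Z}{D}$)
$U{\left(g \right)} = 1$
$U{\left(7 \right)} + q Q{\left(-2,-1 \right)} = 1 - \frac{-3 - \frac{2}{-1}}{71} = 1 - \frac{-3 - -2}{71} = 1 - \frac{-3 + 2}{71} = 1 - - \frac{1}{71} = 1 + \frac{1}{71} = \frac{72}{71}$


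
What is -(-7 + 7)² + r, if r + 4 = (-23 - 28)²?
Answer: 2597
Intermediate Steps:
r = 2597 (r = -4 + (-23 - 28)² = -4 + (-51)² = -4 + 2601 = 2597)
-(-7 + 7)² + r = -(-7 + 7)² + 2597 = -1*0² + 2597 = -1*0 + 2597 = 0 + 2597 = 2597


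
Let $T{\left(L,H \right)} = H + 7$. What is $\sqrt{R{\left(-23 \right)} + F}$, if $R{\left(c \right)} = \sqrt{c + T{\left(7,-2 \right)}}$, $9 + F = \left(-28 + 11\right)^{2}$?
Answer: $\sqrt{280 + 3 i \sqrt{2}} \approx 16.734 + 0.1268 i$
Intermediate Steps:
$T{\left(L,H \right)} = 7 + H$
$F = 280$ ($F = -9 + \left(-28 + 11\right)^{2} = -9 + \left(-17\right)^{2} = -9 + 289 = 280$)
$R{\left(c \right)} = \sqrt{5 + c}$ ($R{\left(c \right)} = \sqrt{c + \left(7 - 2\right)} = \sqrt{c + 5} = \sqrt{5 + c}$)
$\sqrt{R{\left(-23 \right)} + F} = \sqrt{\sqrt{5 - 23} + 280} = \sqrt{\sqrt{-18} + 280} = \sqrt{3 i \sqrt{2} + 280} = \sqrt{280 + 3 i \sqrt{2}}$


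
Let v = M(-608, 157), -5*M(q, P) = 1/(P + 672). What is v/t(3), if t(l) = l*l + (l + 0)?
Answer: -1/49740 ≈ -2.0105e-5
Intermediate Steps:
M(q, P) = -1/(5*(672 + P)) (M(q, P) = -1/(5*(P + 672)) = -1/(5*(672 + P)))
v = -1/4145 (v = -1/(3360 + 5*157) = -1/(3360 + 785) = -1/4145 ≈ -0.00024125)
t(l) = l + l² (t(l) = l² + l = l + l²)
v/t(3) = -1/(3*(1 + 3))/4145 = -1/(4145*(3*4)) = -1/4145/12 = -1/4145*1/12 = -1/49740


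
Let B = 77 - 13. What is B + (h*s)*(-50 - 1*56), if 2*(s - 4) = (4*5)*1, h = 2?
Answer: -2904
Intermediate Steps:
B = 64
s = 14 (s = 4 + ((4*5)*1)/2 = 4 + (20*1)/2 = 4 + (1/2)*20 = 4 + 10 = 14)
B + (h*s)*(-50 - 1*56) = 64 + (2*14)*(-50 - 1*56) = 64 + 28*(-50 - 56) = 64 + 28*(-106) = 64 - 2968 = -2904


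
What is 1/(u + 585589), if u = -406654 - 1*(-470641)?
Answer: 1/649576 ≈ 1.5395e-6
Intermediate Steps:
u = 63987 (u = -406654 + 470641 = 63987)
1/(u + 585589) = 1/(63987 + 585589) = 1/649576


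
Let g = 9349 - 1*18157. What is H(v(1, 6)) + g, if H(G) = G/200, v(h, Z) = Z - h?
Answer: -352319/40 ≈ -8808.0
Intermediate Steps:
H(G) = G/200 (H(G) = G*(1/200) = G/200)
g = -8808 (g = 9349 - 18157 = -8808)
H(v(1, 6)) + g = (6 - 1*1)/200 - 8808 = (6 - 1)/200 - 8808 = (1/200)*5 - 8808 = 1/40 - 8808 = -352319/40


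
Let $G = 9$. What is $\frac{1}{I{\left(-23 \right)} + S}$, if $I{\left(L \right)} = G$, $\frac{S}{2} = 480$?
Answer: $\frac{1}{969} \approx 0.001032$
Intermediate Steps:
$S = 960$ ($S = 2 \cdot 480 = 960$)
$I{\left(L \right)} = 9$
$\frac{1}{I{\left(-23 \right)} + S} = \frac{1}{9 + 960} = \frac{1}{969}$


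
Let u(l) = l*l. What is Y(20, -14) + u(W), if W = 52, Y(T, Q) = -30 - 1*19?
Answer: 2655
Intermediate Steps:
Y(T, Q) = -49 (Y(T, Q) = -30 - 19 = -49)
u(l) = l**2
Y(20, -14) + u(W) = -49 + 52**2 = -49 + 2704 = 2655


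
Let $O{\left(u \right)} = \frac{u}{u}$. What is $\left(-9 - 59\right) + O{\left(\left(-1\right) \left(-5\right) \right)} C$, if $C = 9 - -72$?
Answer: $13$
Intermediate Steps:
$O{\left(u \right)} = 1$
$C = 81$ ($C = 9 + 72 = 81$)
$\left(-9 - 59\right) + O{\left(\left(-1\right) \left(-5\right) \right)} C = \left(-9 - 59\right) + 1 \cdot 81 = -68 + 81 = 13$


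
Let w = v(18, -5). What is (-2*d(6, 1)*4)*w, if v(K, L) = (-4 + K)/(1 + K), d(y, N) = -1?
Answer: 112/19 ≈ 5.8947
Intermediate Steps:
v(K, L) = (-4 + K)/(1 + K)
w = 14/19 (w = (-4 + 18)/(1 + 18) = 14/19 ≈ 0.73684)
(-2*d(6, 1)*4)*w = (-2*(-1)*4)*(14/19) = (2*4)*(14/19) = 8*(14/19) = 112/19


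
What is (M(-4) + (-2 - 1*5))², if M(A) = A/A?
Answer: 36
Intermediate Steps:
M(A) = 1
(M(-4) + (-2 - 1*5))² = (1 + (-2 - 1*5))² = (1 + (-2 - 5))² = (1 - 7)² = (-6)² = 36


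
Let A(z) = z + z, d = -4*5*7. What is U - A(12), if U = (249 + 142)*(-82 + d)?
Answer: -86826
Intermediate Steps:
d = -140 (d = -20*7 = -140)
A(z) = 2*z
U = -86802 (U = (249 + 142)*(-82 - 140) = 391*(-222) = -86802)
U - A(12) = -86802 - 2*12 = -86802 - 1*24 = -86802 - 24 = -86826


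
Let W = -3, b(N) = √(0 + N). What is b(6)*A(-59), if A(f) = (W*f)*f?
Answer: -10443*√6 ≈ -25580.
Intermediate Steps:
b(N) = √N
A(f) = -3*f² (A(f) = (-3*f)*f = -3*f²)
b(6)*A(-59) = √6*(-3*(-59)²) = √6*(-3*3481) = √6*(-10443) = -10443*√6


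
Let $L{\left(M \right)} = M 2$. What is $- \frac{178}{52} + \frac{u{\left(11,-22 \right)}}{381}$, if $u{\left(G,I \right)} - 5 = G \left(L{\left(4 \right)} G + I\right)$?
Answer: $- \frac{14903}{9906} \approx -1.5044$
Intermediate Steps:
$L{\left(M \right)} = 2 M$
$u{\left(G,I \right)} = 5 + G \left(I + 8 G\right)$ ($u{\left(G,I \right)} = 5 + G \left(2 \cdot 4 G + I\right) = 5 + G \left(8 G + I\right) = 5 + G \left(I + 8 G\right)$)
$- \frac{178}{52} + \frac{u{\left(11,-22 \right)}}{381} = - \frac{178}{52} + \frac{5 + 8 \cdot 11^{2} + 11 \left(-22\right)}{381} = \left(-178\right) \frac{1}{52} + \left(5 + 8 \cdot 121 - 242\right) \frac{1}{381} = - \frac{89}{26} + \left(5 + 968 - 242\right) \frac{1}{381} = - \frac{89}{26} + 731 \cdot \frac{1}{381} = - \frac{89}{26} + \frac{731}{381} = - \frac{14903}{9906}$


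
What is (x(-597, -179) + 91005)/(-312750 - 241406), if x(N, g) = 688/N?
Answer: -54329297/330831132 ≈ -0.16422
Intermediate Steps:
(x(-597, -179) + 91005)/(-312750 - 241406) = (688/(-597) + 91005)/(-312750 - 241406) = (688*(-1/597) + 91005)/(-554156) = (-688/597 + 91005)*(-1/554156) = (54329297/597)*(-1/554156) = -54329297/330831132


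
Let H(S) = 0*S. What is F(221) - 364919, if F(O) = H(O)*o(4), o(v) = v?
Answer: -364919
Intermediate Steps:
H(S) = 0
F(O) = 0 (F(O) = 0*4 = 0)
F(221) - 364919 = 0 - 364919 = -364919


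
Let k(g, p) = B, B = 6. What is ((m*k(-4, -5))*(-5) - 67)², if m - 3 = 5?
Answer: 94249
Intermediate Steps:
m = 8 (m = 3 + 5 = 8)
k(g, p) = 6
((m*k(-4, -5))*(-5) - 67)² = ((8*6)*(-5) - 67)² = (48*(-5) - 67)² = (-240 - 67)² = (-307)² = 94249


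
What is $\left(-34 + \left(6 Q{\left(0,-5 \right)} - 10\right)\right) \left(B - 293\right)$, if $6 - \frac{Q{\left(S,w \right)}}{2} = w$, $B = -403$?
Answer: $-61248$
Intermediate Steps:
$Q{\left(S,w \right)} = 12 - 2 w$
$\left(-34 + \left(6 Q{\left(0,-5 \right)} - 10\right)\right) \left(B - 293\right) = \left(-34 - \left(10 - 6 \left(12 - -10\right)\right)\right) \left(-403 - 293\right) = \left(-34 - \left(10 - 6 \left(12 + 10\right)\right)\right) \left(-696\right) = \left(-34 + \left(6 \cdot 22 - 10\right)\right) \left(-696\right) = \left(-34 + \left(132 - 10\right)\right) \left(-696\right) = \left(-34 + 122\right) \left(-696\right) = 88 \left(-696\right) = -61248$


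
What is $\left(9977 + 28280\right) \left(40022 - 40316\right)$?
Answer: $-11247558$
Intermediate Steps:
$\left(9977 + 28280\right) \left(40022 - 40316\right) = 38257 \left(-294\right) = -11247558$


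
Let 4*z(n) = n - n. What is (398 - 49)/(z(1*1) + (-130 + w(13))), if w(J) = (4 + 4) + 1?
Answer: -349/121 ≈ -2.8843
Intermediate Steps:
w(J) = 9 (w(J) = 8 + 1 = 9)
z(n) = 0 (z(n) = (n - n)/4 = (¼)*0 = 0)
(398 - 49)/(z(1*1) + (-130 + w(13))) = (398 - 49)/(0 + (-130 + 9)) = 349/(0 - 121) = 349/(-121) = 349*(-1/121) = -349/121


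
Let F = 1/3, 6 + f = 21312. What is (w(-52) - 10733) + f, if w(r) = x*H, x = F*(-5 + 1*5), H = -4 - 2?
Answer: 10573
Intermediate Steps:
f = 21306 (f = -6 + 21312 = 21306)
H = -6
F = ⅓ ≈ 0.33333
x = 0 (x = (-5 + 1*5)/3 = (-5 + 5)/3 = (⅓)*0 = 0)
w(r) = 0 (w(r) = 0*(-6) = 0)
(w(-52) - 10733) + f = (0 - 10733) + 21306 = -10733 + 21306 = 10573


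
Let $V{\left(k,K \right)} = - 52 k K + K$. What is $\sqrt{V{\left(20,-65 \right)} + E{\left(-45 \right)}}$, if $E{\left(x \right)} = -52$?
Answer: $\sqrt{67483} \approx 259.77$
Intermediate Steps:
$V{\left(k,K \right)} = K - 52 K k$ ($V{\left(k,K \right)} = - 52 K k + K = K - 52 K k$)
$\sqrt{V{\left(20,-65 \right)} + E{\left(-45 \right)}} = \sqrt{- 65 \left(1 - 1040\right) - 52} = \sqrt{\left(-65\right) \left(-1039\right) - 52} = \sqrt{67535 - 52} = \sqrt{67483}$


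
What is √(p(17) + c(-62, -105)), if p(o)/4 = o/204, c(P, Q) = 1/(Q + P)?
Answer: 2*√20541/501 ≈ 0.57214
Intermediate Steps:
c(P, Q) = 1/(P + Q)
p(o) = o/51 (p(o) = 4*(o/204) = o/51)
√(p(17) + c(-62, -105)) = √((1/51)*17 + 1/(-62 - 105)) = √(⅓ + 1/(-167)) = √(⅓ - 1/167) = √(164/501) = 2*√20541/501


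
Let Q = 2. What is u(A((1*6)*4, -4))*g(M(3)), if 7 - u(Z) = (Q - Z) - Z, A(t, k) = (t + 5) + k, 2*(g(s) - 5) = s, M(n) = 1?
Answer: 605/2 ≈ 302.50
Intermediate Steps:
g(s) = 5 + s/2
A(t, k) = 5 + k + t (A(t, k) = (5 + t) + k = 5 + k + t)
u(Z) = 5 + 2*Z (u(Z) = 7 - ((2 - Z) - Z) = 7 - (2 - 2*Z) = 7 + (-2 + 2*Z) = 5 + 2*Z)
u(A((1*6)*4, -4))*g(M(3)) = (5 + 2*(5 - 4 + (1*6)*4))*(5 + (1/2)*1) = (5 + 2*(5 - 4 + 6*4))*(5 + 1/2) = (5 + 2*(5 - 4 + 24))*(11/2) = (5 + 2*25)*(11/2) = (5 + 50)*(11/2) = 55*(11/2) = 605/2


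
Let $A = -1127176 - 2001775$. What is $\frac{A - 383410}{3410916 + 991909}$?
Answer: $- \frac{3512361}{4402825} \approx -0.79775$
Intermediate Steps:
$A = -3128951$ ($A = -1127176 - 2001775 = -3128951$)
$\frac{A - 383410}{3410916 + 991909} = \frac{-3128951 - 383410}{3410916 + 991909} = - \frac{3512361}{4402825}$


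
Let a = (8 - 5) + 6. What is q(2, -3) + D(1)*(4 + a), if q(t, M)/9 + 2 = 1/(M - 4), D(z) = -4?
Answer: -499/7 ≈ -71.286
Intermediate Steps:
q(t, M) = -18 + 9/(-4 + M) (q(t, M) = -18 + 9/(M - 4) = -18 + 9/(-4 + M))
a = 9 (a = 3 + 6 = 9)
q(2, -3) + D(1)*(4 + a) = 9*(9 - 2*(-3))/(-4 - 3) - 4*(4 + 9) = 9*(9 + 6)/(-7) - 4*13 = 9*(-1/7)*15 - 52 = -135/7 - 52 = -499/7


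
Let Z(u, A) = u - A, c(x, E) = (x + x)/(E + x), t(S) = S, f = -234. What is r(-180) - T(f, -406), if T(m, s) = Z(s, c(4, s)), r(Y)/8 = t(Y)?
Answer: -207838/201 ≈ -1034.0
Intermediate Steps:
r(Y) = 8*Y
c(x, E) = 2*x/(E + x) (c(x, E) = (2*x)/(E + x) = 2*x/(E + x))
T(m, s) = s - 8/(4 + s) (T(m, s) = s - 2*4/(s + 4) = s - 2*4/(4 + s) = s - 8/(4 + s))
r(-180) - T(f, -406) = 8*(-180) - (-8 - 406*(4 - 406))/(4 - 406) = -1440 - (-8 - 406*(-402))/(-402) = -1440 - (-1)*(-8 + 163212)/402 = -1440 - (-1)*163204/402 = -1440 - 1*(-81602/201) = -1440 + 81602/201 = -207838/201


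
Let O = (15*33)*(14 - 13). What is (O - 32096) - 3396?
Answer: -34997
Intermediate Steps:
O = 495 (O = 495*1 = 495)
(O - 32096) - 3396 = (495 - 32096) - 3396 = -31601 - 3396 = -34997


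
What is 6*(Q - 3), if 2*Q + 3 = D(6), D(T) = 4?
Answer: -15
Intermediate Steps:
Q = ½ (Q = -3/2 + (½)*4 = -3/2 + 2 = ½ ≈ 0.50000)
6*(Q - 3) = 6*(½ - 3) = 6*(-5/2) = -15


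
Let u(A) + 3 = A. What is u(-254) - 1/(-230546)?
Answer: -59250321/230546 ≈ -257.00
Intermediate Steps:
u(A) = -3 + A
u(-254) - 1/(-230546) = (-3 - 254) - 1/(-230546) = -257 - 1*(-1/230546) = -257 + 1/230546 = -59250321/230546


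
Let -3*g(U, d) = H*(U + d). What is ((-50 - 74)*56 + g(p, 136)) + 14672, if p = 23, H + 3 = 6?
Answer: 7569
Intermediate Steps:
H = 3 (H = -3 + 6 = 3)
g(U, d) = -U - d (g(U, d) = -(U + d) = -(3*U + 3*d)/3 = -U - d)
((-50 - 74)*56 + g(p, 136)) + 14672 = ((-50 - 74)*56 + (-1*23 - 1*136)) + 14672 = (-124*56 + (-23 - 136)) + 14672 = (-6944 - 159) + 14672 = -7103 + 14672 = 7569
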